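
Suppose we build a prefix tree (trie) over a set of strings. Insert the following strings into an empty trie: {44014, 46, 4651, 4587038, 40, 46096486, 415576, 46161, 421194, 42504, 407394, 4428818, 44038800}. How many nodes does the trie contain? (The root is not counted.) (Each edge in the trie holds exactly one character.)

51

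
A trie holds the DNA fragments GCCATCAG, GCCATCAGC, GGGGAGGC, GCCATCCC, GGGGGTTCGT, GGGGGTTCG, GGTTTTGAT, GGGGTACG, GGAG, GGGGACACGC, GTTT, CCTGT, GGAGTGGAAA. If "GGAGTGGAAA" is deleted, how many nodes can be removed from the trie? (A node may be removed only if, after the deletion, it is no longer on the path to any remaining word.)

6

After clearing the end-marker at "GGAGTGGAAA", prune upward until reaching a node still needed by another word.
The suffix "TGGAAA" (6 nodes) is used only by "GGAGTGGAAA"; "GGAG" is itself a stored word, so pruning stops there.
Nodes removed: 6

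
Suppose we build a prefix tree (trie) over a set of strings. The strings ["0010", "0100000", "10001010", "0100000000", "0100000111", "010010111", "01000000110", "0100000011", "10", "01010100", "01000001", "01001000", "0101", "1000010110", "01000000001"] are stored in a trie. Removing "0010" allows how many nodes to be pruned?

3

Walk "0010" from the leaf back toward the root, removing each node that no remaining word uses.
The suffix "010" (3 nodes) is used only by "0010"; the node for "0" still has the child "1", so pruning stops there.
Nodes removed: 3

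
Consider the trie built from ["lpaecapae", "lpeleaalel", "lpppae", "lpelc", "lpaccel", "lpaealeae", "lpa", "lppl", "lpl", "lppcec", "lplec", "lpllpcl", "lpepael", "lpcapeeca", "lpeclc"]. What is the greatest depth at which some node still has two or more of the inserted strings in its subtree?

The deepest shared node is where two words last agree before diverging.
"lpaealeae" and "lpaecapae" agree on "lpae" (4 characters) before diverging; nothing deeper is shared.
Longest shared-prefix length: 4

4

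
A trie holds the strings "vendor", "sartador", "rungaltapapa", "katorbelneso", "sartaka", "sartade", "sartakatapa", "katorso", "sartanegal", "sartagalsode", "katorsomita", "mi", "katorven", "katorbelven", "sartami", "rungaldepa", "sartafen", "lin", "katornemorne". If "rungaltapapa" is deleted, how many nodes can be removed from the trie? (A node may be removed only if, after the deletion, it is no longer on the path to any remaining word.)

After clearing the end-marker at "rungaltapapa", prune upward until reaching a node still needed by another word.
The suffix "tapapa" (6 nodes) is used only by "rungaltapapa"; the node for "rungal" still has the child "d", so pruning stops there.
Nodes removed: 6

6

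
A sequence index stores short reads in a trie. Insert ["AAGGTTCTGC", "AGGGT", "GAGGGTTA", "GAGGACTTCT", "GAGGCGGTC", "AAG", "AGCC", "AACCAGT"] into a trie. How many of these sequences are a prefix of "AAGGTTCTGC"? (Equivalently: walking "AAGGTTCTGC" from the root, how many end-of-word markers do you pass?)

2

Traverse "AAGGTTCTGC" character by character; count nodes along the way that are marked as word ends.
Prefixes of the query that are stored words: "AAG", "AAGGTTCTGC"
Count: 2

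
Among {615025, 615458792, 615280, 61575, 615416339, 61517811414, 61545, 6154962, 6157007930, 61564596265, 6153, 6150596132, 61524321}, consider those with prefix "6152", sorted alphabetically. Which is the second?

615280

DFS of the "6152" subtree visits, in order: "61524321", "615280"
The 2nd is 615280.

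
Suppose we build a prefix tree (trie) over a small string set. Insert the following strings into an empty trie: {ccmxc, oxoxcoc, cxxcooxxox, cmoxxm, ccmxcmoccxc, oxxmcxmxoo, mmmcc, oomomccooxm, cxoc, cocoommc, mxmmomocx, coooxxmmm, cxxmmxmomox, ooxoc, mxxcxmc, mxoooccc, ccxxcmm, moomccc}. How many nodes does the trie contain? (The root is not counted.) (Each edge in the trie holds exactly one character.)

112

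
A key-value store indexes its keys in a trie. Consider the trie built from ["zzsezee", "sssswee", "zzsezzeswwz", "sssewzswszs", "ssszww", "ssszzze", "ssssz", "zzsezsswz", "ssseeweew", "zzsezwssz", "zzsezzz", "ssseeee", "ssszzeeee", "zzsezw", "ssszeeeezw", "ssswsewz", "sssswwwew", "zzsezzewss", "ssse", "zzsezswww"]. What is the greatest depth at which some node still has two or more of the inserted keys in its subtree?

7

The deepest shared node is where two words last agree before diverging.
e.g. "zzsezzeswwz" and "zzsezzewss" share the prefix "zzsezze" of length 7; no pair shares a longer one.
Longest shared-prefix length: 7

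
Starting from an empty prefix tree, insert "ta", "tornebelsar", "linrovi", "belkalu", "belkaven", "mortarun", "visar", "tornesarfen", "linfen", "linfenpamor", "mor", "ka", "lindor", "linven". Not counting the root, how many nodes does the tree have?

64

For each word, the new-node count is its length minus the longest prefix already in the trie:
  "ta" → 2 new (t, a)
  "tornebelsar" → prefix "t" already present; 10 new (o, r, n, e, b, e, l, s, a, r)
  "linrovi" → 7 new (l, i, n, r, o, v, i)
  "belkalu" → 7 new (b, e, l, k, a, l, u)
  "belkaven" → prefix "belka" already present; 3 new (v, e, n)
  "mortarun" → 8 new (m, o, r, t, a, r, u, n)
  "visar" → 5 new (v, i, s, a, r)
  "tornesarfen" → prefix "torne" already present; 6 new (s, a, r, f, e, n)
  "linfen" → prefix "lin" already present; 3 new (f, e, n)
  "linfenpamor" → prefix "linfen" already present; 5 new (p, a, m, o, r)
  "mor" → prefix "mor" already present; 0 new (none)
  "ka" → 2 new (k, a)
  "lindor" → prefix "lin" already present; 3 new (d, o, r)
  "linven" → prefix "lin" already present; 3 new (v, e, n)
Total nodes = 2 + 10 + 7 + 7 + 3 + 8 + 5 + 6 + 3 + 5 + 0 + 2 + 3 + 3 = 64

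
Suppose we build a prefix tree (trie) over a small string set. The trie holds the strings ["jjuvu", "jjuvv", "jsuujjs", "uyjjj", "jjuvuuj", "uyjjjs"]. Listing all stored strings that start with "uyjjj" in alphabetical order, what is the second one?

uyjjjs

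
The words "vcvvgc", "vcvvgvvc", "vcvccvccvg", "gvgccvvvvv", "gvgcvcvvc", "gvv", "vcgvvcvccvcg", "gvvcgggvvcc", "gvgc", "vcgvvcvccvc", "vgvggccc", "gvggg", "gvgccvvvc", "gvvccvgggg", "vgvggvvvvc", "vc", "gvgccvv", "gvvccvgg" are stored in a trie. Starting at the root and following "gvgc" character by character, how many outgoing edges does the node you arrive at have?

The children of the "gvgc" node are the distinct next characters among strings starting with "gvgc".
Distinct next characters after "gvgc": c, v.
That node has 2 child edges.

2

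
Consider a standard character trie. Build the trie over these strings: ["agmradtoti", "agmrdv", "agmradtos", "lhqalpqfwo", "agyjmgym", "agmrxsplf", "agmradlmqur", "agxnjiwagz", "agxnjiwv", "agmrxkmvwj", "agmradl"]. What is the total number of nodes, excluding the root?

Trace insertions, counting only characters that open a new branch:
  "agmradtoti" → 10 new (a, g, m, r, a, d, t, o, t, i)
  "agmrdv" → prefix "agmr" already present; 2 new (d, v)
  "agmradtos" → prefix "agmradto" already present; 1 new (s)
  "lhqalpqfwo" → 10 new (l, h, q, a, l, p, q, f, w, o)
  "agyjmgym" → prefix "ag" already present; 6 new (y, j, m, g, y, m)
  "agmrxsplf" → prefix "agmr" already present; 5 new (x, s, p, l, f)
  "agmradlmqur" → prefix "agmrad" already present; 5 new (l, m, q, u, r)
  "agxnjiwagz" → prefix "ag" already present; 8 new (x, n, j, i, w, a, g, z)
  "agxnjiwv" → prefix "agxnjiw" already present; 1 new (v)
  "agmrxkmvwj" → prefix "agmrx" already present; 5 new (k, m, v, w, j)
  "agmradl" → prefix "agmradl" already present; 0 new (none)
Total nodes = 10 + 2 + 1 + 10 + 6 + 5 + 5 + 8 + 1 + 5 + 0 = 53

53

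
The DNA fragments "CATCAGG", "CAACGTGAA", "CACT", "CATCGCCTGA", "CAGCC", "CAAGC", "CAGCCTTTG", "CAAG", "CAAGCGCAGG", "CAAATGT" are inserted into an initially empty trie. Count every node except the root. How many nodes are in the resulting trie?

40

Count nodes per top-level branch (shared prefixes stored once):
  'C'-branch (CAAATGT, CAACGTGAA, CAAG, CAAGC, CAAGCGCAGG, CACT, CAGCC, CAGCCTTTG, CATCAGG, CATCGCCTGA): 40 nodes
Sum: 40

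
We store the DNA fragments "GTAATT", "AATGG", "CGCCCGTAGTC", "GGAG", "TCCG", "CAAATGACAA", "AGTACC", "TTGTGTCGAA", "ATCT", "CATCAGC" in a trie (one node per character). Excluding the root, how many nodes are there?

Trace insertions, counting only characters that open a new branch:
  "GTAATT" → 6 new (G, T, A, A, T, T)
  "AATGG" → 5 new (A, A, T, G, G)
  "CGCCCGTAGTC" → 11 new (C, G, C, C, C, G, T, A, G, T, C)
  "GGAG" → prefix "G" already present; 3 new (G, A, G)
  "TCCG" → 4 new (T, C, C, G)
  "CAAATGACAA" → prefix "C" already present; 9 new (A, A, A, T, G, A, C, A, A)
  "AGTACC" → prefix "A" already present; 5 new (G, T, A, C, C)
  "TTGTGTCGAA" → prefix "T" already present; 9 new (T, G, T, G, T, C, G, A, A)
  "ATCT" → prefix "A" already present; 3 new (T, C, T)
  "CATCAGC" → prefix "CA" already present; 5 new (T, C, A, G, C)
Total nodes = 6 + 5 + 11 + 3 + 4 + 9 + 5 + 9 + 3 + 5 = 60

60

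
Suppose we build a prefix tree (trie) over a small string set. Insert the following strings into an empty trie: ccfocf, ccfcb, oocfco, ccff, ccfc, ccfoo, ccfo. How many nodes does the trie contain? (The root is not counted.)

16

For each word, the new-node count is its length minus the longest prefix already in the trie:
  "ccfocf" → 6 new (c, c, f, o, c, f)
  "ccfcb" → prefix "ccf" already present; 2 new (c, b)
  "oocfco" → 6 new (o, o, c, f, c, o)
  "ccff" → prefix "ccf" already present; 1 new (f)
  "ccfc" → prefix "ccfc" already present; 0 new (none)
  "ccfoo" → prefix "ccfo" already present; 1 new (o)
  "ccfo" → prefix "ccfo" already present; 0 new (none)
Total nodes = 6 + 2 + 6 + 1 + 0 + 1 + 0 = 16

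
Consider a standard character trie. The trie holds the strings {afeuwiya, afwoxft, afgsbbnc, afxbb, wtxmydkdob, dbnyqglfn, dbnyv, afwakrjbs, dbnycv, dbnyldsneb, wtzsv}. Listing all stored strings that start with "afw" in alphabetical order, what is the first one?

afwakrjbs

DFS of the "afw" subtree visits, in order: "afwakrjbs", "afwoxft"
Position 1: afwakrjbs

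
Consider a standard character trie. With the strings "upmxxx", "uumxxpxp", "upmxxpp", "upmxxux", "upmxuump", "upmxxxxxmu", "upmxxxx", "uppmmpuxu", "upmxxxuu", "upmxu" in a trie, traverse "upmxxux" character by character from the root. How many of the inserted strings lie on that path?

1

Traverse "upmxxux" character by character; count nodes along the way that are marked as word ends.
Prefixes of the query that are stored words: "upmxxux"
Count: 1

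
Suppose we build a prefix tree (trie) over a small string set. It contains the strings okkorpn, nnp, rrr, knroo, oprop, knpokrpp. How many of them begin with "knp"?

Walk to "knp"; the words in its subtree are exactly those with that prefix.
Matches: "knpokrpp"
Count: 1

1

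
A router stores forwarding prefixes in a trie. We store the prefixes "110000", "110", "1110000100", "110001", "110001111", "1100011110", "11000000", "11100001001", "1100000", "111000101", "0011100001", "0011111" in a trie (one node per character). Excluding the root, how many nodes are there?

37

Trace insertions, counting only characters that open a new branch:
  "110000" → 6 new (1, 1, 0, 0, 0, 0)
  "110" → prefix "110" already present; 0 new (none)
  "1110000100" → prefix "11" already present; 8 new (1, 0, 0, 0, 0, 1, 0, 0)
  "110001" → prefix "11000" already present; 1 new (1)
  "110001111" → prefix "110001" already present; 3 new (1, 1, 1)
  "1100011110" → prefix "110001111" already present; 1 new (0)
  "11000000" → prefix "110000" already present; 2 new (0, 0)
  "11100001001" → prefix "1110000100" already present; 1 new (1)
  "1100000" → prefix "1100000" already present; 0 new (none)
  "111000101" → prefix "111000" already present; 3 new (1, 0, 1)
  "0011100001" → 10 new (0, 0, 1, 1, 1, 0, 0, 0, 0, 1)
  "0011111" → prefix "00111" already present; 2 new (1, 1)
Total nodes = 6 + 0 + 8 + 1 + 3 + 1 + 2 + 1 + 0 + 3 + 10 + 2 = 37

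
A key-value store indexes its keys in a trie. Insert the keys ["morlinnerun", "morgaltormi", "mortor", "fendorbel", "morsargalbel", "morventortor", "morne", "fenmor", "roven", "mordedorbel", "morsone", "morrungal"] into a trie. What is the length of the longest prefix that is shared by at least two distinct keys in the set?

4

The deepest shared node is where two words last agree before diverging.
"morsargalbel" and "morsone" agree on "mors" (4 characters) before diverging; nothing deeper is shared.
Longest shared-prefix length: 4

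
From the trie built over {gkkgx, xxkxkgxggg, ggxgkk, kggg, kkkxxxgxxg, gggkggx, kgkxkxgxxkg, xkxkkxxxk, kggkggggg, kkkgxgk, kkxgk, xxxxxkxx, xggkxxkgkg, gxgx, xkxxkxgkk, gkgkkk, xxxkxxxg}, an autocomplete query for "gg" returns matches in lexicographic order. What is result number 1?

gggkggx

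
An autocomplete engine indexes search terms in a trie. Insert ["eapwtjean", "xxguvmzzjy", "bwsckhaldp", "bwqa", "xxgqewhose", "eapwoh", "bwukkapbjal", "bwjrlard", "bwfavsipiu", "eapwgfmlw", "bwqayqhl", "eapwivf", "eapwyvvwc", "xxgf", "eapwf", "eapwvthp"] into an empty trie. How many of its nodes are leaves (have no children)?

15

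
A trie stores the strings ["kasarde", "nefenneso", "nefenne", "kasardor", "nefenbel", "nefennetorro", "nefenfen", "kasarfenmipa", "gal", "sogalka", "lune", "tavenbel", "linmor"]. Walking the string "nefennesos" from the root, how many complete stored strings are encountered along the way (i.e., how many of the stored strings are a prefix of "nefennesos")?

2

Traverse "nefennesos" character by character; count nodes along the way that are marked as word ends.
Prefixes of the query that are stored words: "nefenne", "nefenneso"
Count: 2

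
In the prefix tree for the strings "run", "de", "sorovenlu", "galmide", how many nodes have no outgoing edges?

4

A leaf is a node with no children — equivalently, the end of a word that is not a proper prefix of any other stored word.
Those words: "de", "galmide", "run", "sorovenlu"
Leaf count: 4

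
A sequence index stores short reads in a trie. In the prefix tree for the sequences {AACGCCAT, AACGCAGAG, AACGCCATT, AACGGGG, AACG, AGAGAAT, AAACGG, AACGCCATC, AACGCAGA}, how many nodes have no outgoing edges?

6

Leaves are exactly the stored words that no other stored word extends.
Those words: "AAACGG", "AACGCAGAG", "AACGCCATC", "AACGCCATT", "AACGGGG", "AGAGAAT"
Leaf count: 6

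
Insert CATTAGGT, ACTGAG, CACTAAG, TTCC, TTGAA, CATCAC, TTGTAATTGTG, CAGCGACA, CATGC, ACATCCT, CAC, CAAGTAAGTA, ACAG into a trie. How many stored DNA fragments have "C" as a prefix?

Walk to "C"; the words in its subtree are exactly those with that prefix.
Words under "C": CAAGTAAGTA, CAC, CACTAAG, CAGCGACA, CATCAC, CATGC, CATTAGGT
Count: 7

7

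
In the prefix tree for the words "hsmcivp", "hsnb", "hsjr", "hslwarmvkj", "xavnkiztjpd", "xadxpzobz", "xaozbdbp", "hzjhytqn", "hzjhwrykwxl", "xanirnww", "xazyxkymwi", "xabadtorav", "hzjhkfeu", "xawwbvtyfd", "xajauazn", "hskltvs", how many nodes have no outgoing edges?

A leaf is a node with no children — equivalently, the end of a word that is not a proper prefix of any other stored word.
Those words: "hsjr", "hskltvs", "hslwarmvkj", "hsmcivp", "hsnb", "hzjhkfeu", "hzjhwrykwxl", "hzjhytqn", "xabadtorav", "xadxpzobz", "xajauazn", "xanirnww", "xaozbdbp", "xavnkiztjpd", "xawwbvtyfd", "xazyxkymwi"
Leaf count: 16

16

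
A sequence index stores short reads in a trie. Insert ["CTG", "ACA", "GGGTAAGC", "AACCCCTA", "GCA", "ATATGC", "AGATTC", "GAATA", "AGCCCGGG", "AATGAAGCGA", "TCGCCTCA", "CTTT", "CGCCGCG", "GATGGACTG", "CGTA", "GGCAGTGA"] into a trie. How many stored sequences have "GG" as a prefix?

Traverse to the node for "GG", then collect every word in that subtree.
Words under "GG": GGCAGTGA, GGGTAAGC
Count: 2

2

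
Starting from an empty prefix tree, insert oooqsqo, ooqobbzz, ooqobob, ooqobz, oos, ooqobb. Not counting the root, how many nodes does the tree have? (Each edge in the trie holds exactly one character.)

Count nodes per top-level branch (shared prefixes stored once):
  'o'-branch (oooqsqo, ooqobb, ooqobbzz, ooqobob, ooqobz, oos): 17 nodes
Sum: 17

17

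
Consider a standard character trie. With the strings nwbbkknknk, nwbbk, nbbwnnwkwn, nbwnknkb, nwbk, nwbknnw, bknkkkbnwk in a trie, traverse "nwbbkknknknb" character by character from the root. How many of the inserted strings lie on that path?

2

Walk "nwbbkknknknb" from the root; an end-of-word marker is hit whenever a stored word is a prefix of "nwbbkknknknb".
Prefixes of the query that are stored words: "nwbbk", "nwbbkknknk"
Count: 2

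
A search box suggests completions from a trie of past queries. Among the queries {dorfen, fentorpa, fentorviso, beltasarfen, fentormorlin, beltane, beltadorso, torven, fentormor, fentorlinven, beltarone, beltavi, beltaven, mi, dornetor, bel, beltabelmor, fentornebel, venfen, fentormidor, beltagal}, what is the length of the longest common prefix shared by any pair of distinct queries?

9

Equivalently: take the maximum, over all pairs, of their longest common prefix length.
e.g. "fentormor" and "fentormorlin" share the prefix "fentormor" of length 9; no pair shares a longer one.
Longest shared-prefix length: 9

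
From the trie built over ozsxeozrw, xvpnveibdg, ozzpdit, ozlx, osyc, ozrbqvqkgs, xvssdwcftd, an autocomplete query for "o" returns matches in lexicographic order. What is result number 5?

ozzpdit

DFS of the "o" subtree visits, in order: "osyc", "ozlx", "ozrbqvqkgs", "ozsxeozrw", "ozzpdit"
Position 5: ozzpdit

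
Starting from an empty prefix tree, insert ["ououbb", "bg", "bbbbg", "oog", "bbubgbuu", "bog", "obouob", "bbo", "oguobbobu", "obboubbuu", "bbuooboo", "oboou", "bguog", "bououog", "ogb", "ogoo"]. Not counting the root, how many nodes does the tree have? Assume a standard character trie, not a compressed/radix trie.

61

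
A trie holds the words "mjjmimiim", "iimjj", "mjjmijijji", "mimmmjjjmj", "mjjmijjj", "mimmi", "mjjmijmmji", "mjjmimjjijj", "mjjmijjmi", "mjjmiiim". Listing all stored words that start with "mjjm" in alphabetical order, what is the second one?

Filter for "mjjm…" and sort: "mjjmiiim", "mjjmijijji", "mjjmijjj", "mjjmijjmi", "mjjmijmmji", "mjjmimiim", "mjjmimjjijj"
Position 2: mjjmijijji

mjjmijijji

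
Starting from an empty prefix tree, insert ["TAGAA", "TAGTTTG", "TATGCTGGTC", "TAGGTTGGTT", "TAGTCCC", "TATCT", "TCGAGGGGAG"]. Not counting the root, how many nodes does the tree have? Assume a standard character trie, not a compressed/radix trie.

38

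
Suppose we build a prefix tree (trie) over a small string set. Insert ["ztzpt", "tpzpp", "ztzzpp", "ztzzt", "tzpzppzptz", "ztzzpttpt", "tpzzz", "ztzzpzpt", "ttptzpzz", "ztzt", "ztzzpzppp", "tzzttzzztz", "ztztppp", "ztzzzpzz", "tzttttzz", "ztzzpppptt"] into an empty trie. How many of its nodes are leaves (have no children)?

14

Leaves are exactly the stored words that no other stored word extends.
Those words: "tpzpp", "tpzzz", "ttptzpzz", "tzpzppzptz", "tzttttzz", "tzzttzzztz", "ztzpt", "ztztppp", "ztzzpppptt", "ztzzpttpt", "ztzzpzppp", "ztzzpzpt", "ztzzt", "ztzzzpzz"
Leaf count: 14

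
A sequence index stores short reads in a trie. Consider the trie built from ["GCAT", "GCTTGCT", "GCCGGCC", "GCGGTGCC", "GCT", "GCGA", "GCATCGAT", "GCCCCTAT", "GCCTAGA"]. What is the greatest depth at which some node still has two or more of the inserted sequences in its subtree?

4

Equivalently: take the maximum, over all pairs, of their longest common prefix length.
"GCAT" and "GCATCGAT" agree on "GCAT" (4 characters) before diverging; nothing deeper is shared.
Longest shared-prefix length: 4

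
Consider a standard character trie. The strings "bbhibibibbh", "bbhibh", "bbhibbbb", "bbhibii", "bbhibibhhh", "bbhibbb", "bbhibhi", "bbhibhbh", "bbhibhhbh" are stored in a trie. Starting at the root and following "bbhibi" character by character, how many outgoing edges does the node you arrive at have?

The children of the "bbhibi" node are the distinct next characters among strings starting with "bbhibi".
Characters that immediately follow "bbhibi" among the stored strings: {b, i}.
That node has 2 child edges.

2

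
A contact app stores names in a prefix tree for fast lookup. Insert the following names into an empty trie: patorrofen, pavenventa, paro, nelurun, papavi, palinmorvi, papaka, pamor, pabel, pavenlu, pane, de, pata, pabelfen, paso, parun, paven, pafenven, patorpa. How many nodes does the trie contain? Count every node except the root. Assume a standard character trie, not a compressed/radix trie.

Trace insertions, counting only characters that open a new branch:
  "patorrofen" → 10 new (p, a, t, o, r, r, o, f, e, n)
  "pavenventa" → prefix "pa" already present; 8 new (v, e, n, v, e, n, t, a)
  "paro" → prefix "pa" already present; 2 new (r, o)
  "nelurun" → 7 new (n, e, l, u, r, u, n)
  "papavi" → prefix "pa" already present; 4 new (p, a, v, i)
  "palinmorvi" → prefix "pa" already present; 8 new (l, i, n, m, o, r, v, i)
  "papaka" → prefix "papa" already present; 2 new (k, a)
  "pamor" → prefix "pa" already present; 3 new (m, o, r)
  "pabel" → prefix "pa" already present; 3 new (b, e, l)
  "pavenlu" → prefix "paven" already present; 2 new (l, u)
  "pane" → prefix "pa" already present; 2 new (n, e)
  "de" → 2 new (d, e)
  "pata" → prefix "pat" already present; 1 new (a)
  "pabelfen" → prefix "pabel" already present; 3 new (f, e, n)
  "paso" → prefix "pa" already present; 2 new (s, o)
  "parun" → prefix "par" already present; 2 new (u, n)
  "paven" → prefix "paven" already present; 0 new (none)
  "pafenven" → prefix "pa" already present; 6 new (f, e, n, v, e, n)
  "patorpa" → prefix "pator" already present; 2 new (p, a)
Total nodes = 10 + 8 + 2 + 7 + 4 + 8 + 2 + 3 + 3 + 2 + 2 + 2 + 1 + 3 + 2 + 2 + 0 + 6 + 2 = 69

69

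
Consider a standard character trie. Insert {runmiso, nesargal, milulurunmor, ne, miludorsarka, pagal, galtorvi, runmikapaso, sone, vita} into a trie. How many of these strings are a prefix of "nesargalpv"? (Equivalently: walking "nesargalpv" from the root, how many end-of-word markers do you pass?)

Check each prefix of "nesargalpv" against the stored set — each match is an end-marker on the path.
Prefixes of the query that are stored words: "ne", "nesargal"
Count: 2

2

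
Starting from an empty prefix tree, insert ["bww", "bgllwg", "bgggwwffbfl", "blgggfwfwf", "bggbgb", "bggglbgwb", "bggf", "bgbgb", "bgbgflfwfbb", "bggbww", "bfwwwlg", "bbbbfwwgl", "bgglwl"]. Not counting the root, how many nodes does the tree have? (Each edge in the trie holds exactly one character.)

Insert word by word; a character creates a node only if that edge doesn't already exist:
  "bww" → 3 new (b, w, w)
  "bgllwg" → prefix "b" already present; 5 new (g, l, l, w, g)
  "bgggwwffbfl" → prefix "bg" already present; 9 new (g, g, w, w, f, f, b, f, l)
  "blgggfwfwf" → prefix "b" already present; 9 new (l, g, g, g, f, w, f, w, f)
  "bggbgb" → prefix "bgg" already present; 3 new (b, g, b)
  "bggglbgwb" → prefix "bggg" already present; 5 new (l, b, g, w, b)
  "bggf" → prefix "bgg" already present; 1 new (f)
  "bgbgb" → prefix "bg" already present; 3 new (b, g, b)
  "bgbgflfwfbb" → prefix "bgbg" already present; 7 new (f, l, f, w, f, b, b)
  "bggbww" → prefix "bggb" already present; 2 new (w, w)
  "bfwwwlg" → prefix "b" already present; 6 new (f, w, w, w, l, g)
  "bbbbfwwgl" → prefix "b" already present; 8 new (b, b, b, f, w, w, g, l)
  "bgglwl" → prefix "bgg" already present; 3 new (l, w, l)
Total nodes = 3 + 5 + 9 + 9 + 3 + 5 + 1 + 3 + 7 + 2 + 6 + 8 + 3 = 64

64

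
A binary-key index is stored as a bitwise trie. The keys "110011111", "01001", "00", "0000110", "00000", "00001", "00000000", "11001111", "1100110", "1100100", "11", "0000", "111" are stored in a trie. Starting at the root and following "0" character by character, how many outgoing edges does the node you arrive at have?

Follow the path "0" to its node, then look at its outgoing edges.
Characters that immediately follow "0" among the stored strings: {0, 1}.
That node has 2 child edges.

2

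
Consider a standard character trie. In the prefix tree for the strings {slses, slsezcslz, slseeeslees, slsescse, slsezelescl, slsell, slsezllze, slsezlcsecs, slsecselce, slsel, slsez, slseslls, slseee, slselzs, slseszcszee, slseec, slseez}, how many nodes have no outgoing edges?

13

Leaves are exactly the stored words that no other stored word extends.
Those words: "slsecselce", "slseec", "slseeeslees", "slseez", "slsell", "slselzs", "slsescse", "slseslls", "slseszcszee", "slsezcslz", "slsezelescl", "slsezlcsecs", "slsezllze"
Leaf count: 13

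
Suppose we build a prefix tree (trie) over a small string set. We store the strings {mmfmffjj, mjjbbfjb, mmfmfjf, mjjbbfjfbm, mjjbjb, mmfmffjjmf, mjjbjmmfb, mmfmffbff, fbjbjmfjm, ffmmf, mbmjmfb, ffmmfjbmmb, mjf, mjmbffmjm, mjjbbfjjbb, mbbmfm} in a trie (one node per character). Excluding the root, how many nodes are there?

Trace insertions, counting only characters that open a new branch:
  "mmfmffjj" → 8 new (m, m, f, m, f, f, j, j)
  "mjjbbfjb" → prefix "m" already present; 7 new (j, j, b, b, f, j, b)
  "mmfmfjf" → prefix "mmfmf" already present; 2 new (j, f)
  "mjjbbfjfbm" → prefix "mjjbbfj" already present; 3 new (f, b, m)
  "mjjbjb" → prefix "mjjb" already present; 2 new (j, b)
  "mmfmffjjmf" → prefix "mmfmffjj" already present; 2 new (m, f)
  "mjjbjmmfb" → prefix "mjjbj" already present; 4 new (m, m, f, b)
  "mmfmffbff" → prefix "mmfmff" already present; 3 new (b, f, f)
  "fbjbjmfjm" → 9 new (f, b, j, b, j, m, f, j, m)
  "ffmmf" → prefix "f" already present; 4 new (f, m, m, f)
  "mbmjmfb" → prefix "m" already present; 6 new (b, m, j, m, f, b)
  "ffmmfjbmmb" → prefix "ffmmf" already present; 5 new (j, b, m, m, b)
  "mjf" → prefix "mj" already present; 1 new (f)
  "mjmbffmjm" → prefix "mj" already present; 7 new (m, b, f, f, m, j, m)
  "mjjbbfjjbb" → prefix "mjjbbfj" already present; 3 new (j, b, b)
  "mbbmfm" → prefix "mb" already present; 4 new (b, m, f, m)
Total nodes = 8 + 7 + 2 + 3 + 2 + 2 + 4 + 3 + 9 + 4 + 6 + 5 + 1 + 7 + 3 + 4 = 70

70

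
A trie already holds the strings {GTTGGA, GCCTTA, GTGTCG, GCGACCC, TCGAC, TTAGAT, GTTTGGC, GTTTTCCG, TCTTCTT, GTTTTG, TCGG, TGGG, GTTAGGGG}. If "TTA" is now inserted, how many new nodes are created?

"TTA" is already a full path in the trie; only an end-marker is added.
No new nodes are needed: 0.

0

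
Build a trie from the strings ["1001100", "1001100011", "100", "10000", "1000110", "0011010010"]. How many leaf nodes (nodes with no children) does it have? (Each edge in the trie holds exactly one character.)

4

Leaves are exactly the stored words that no other stored word extends.
Those words: "0011010010", "10000", "1000110", "1001100011"
Leaf count: 4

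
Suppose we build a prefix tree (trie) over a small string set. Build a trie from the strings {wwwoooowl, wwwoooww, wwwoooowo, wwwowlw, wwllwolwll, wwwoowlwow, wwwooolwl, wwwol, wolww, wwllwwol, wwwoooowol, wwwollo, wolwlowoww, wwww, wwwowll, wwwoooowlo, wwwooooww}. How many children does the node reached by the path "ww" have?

2

Follow the path "ww" to its node, then look at its outgoing edges.
Distinct next characters after "ww": l, w.
That node has 2 child edges.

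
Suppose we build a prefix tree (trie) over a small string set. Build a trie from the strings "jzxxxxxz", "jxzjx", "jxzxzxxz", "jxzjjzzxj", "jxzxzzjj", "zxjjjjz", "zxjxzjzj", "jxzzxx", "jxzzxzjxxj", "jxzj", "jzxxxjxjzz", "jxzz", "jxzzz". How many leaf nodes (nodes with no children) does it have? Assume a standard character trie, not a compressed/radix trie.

11

A leaf is a node with no children — equivalently, the end of a word that is not a proper prefix of any other stored word.
Those words: "jxzjjzzxj", "jxzjx", "jxzxzxxz", "jxzxzzjj", "jxzzxx", "jxzzxzjxxj", "jxzzz", "jzxxxjxjzz", "jzxxxxxz", "zxjjjjz", "zxjxzjzj"
Leaf count: 11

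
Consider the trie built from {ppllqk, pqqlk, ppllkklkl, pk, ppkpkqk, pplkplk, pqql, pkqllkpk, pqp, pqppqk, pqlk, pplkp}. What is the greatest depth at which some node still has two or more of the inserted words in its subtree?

5

Equivalently: take the maximum, over all pairs, of their longest common prefix length.
e.g. "pplkp" and "pplkplk" share the prefix "pplkp" of length 5; no pair shares a longer one.
Longest shared-prefix length: 5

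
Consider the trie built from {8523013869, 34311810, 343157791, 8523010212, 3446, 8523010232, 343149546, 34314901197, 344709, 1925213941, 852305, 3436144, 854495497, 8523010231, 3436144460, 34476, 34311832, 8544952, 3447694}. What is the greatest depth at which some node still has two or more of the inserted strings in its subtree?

9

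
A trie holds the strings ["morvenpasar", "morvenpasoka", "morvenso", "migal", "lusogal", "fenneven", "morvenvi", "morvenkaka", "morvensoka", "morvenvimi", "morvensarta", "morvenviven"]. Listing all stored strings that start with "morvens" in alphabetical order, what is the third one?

morvensoka

Filter for "morvens…" and sort: "morvensarta", "morvenso", "morvensoka"
The 3rd is morvensoka.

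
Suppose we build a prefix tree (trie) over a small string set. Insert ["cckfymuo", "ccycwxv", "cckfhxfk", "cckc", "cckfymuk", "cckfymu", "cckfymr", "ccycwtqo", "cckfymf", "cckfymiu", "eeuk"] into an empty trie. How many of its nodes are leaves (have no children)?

10

Leaves are exactly the stored words that no other stored word extends.
Those words: "cckc", "cckfhxfk", "cckfymf", "cckfymiu", "cckfymr", "cckfymuk", "cckfymuo", "ccycwtqo", "ccycwxv", "eeuk"
Leaf count: 10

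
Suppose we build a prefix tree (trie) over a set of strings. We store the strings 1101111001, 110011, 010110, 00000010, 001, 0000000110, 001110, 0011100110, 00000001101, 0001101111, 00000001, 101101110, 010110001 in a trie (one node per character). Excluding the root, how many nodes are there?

Trace insertions, counting only characters that open a new branch:
  "1101111001" → 10 new (1, 1, 0, 1, 1, 1, 1, 0, 0, 1)
  "110011" → prefix "110" already present; 3 new (0, 1, 1)
  "010110" → 6 new (0, 1, 0, 1, 1, 0)
  "00000010" → prefix "0" already present; 7 new (0, 0, 0, 0, 0, 1, 0)
  "001" → prefix "00" already present; 1 new (1)
  "0000000110" → prefix "000000" already present; 4 new (0, 1, 1, 0)
  "001110" → prefix "001" already present; 3 new (1, 1, 0)
  "0011100110" → prefix "001110" already present; 4 new (0, 1, 1, 0)
  "00000001101" → prefix "0000000110" already present; 1 new (1)
  "0001101111" → prefix "000" already present; 7 new (1, 1, 0, 1, 1, 1, 1)
  "00000001" → prefix "00000001" already present; 0 new (none)
  "101101110" → prefix "1" already present; 8 new (0, 1, 1, 0, 1, 1, 1, 0)
  "010110001" → prefix "010110" already present; 3 new (0, 0, 1)
Total nodes = 10 + 3 + 6 + 7 + 1 + 4 + 3 + 4 + 1 + 7 + 0 + 8 + 3 = 57

57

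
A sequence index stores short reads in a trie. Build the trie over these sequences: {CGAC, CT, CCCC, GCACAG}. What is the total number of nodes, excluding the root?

14

Trie structure (* marks end of a word):
(root)
├─ C
│  ├─ C
│  │  └─ C
│  │     └─ C *
│  ├─ G
│  │  └─ A
│  │     └─ C *
│  └─ T *
└─ G
   └─ C
      └─ A
         └─ C
            └─ A
               └─ G *
Counting every labelled node above: 14.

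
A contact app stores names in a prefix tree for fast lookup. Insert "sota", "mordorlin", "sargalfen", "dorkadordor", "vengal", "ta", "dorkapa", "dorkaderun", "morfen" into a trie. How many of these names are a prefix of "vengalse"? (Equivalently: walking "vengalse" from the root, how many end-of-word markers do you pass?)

1

Check each prefix of "vengalse" against the stored set — each match is an end-marker on the path.
Prefixes of the query that are stored words: "vengal"
Count: 1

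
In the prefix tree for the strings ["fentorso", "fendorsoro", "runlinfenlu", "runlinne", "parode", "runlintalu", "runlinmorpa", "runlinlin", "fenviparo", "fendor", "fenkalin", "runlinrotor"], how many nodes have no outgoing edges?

11

A leaf is a node with no children — equivalently, the end of a word that is not a proper prefix of any other stored word.
Those words: "fendorsoro", "fenkalin", "fentorso", "fenviparo", "parode", "runlinfenlu", "runlinlin", "runlinmorpa", "runlinne", "runlinrotor", "runlintalu"
Leaf count: 11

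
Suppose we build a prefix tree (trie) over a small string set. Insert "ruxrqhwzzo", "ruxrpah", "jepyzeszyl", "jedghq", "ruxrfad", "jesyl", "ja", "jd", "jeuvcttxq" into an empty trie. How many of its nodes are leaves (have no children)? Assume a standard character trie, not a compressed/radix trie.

9

Leaves are exactly the stored words that no other stored word extends.
Those words: "ja", "jd", "jedghq", "jepyzeszyl", "jesyl", "jeuvcttxq", "ruxrfad", "ruxrpah", "ruxrqhwzzo"
Leaf count: 9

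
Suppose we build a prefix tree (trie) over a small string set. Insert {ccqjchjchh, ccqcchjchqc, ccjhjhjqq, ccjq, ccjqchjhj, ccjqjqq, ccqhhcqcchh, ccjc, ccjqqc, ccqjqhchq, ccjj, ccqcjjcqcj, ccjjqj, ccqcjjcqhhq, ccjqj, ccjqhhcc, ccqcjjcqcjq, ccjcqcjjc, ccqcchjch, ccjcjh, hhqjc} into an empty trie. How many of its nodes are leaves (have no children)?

15

Leaves are exactly the stored words that no other stored word extends.
Those words: "ccjcjh", "ccjcqcjjc", "ccjhjhjqq", "ccjjqj", "ccjqchjhj", "ccjqhhcc", "ccjqjqq", "ccjqqc", "ccqcchjchqc", "ccqcjjcqcjq", "ccqcjjcqhhq", "ccqhhcqcchh", "ccqjchjchh", "ccqjqhchq", "hhqjc"
Leaf count: 15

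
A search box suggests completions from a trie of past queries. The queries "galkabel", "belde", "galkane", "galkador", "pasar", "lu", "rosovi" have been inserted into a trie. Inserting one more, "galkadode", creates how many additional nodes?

2

Walking "galkadode" from the root, the first 7 characters ("galkado") follow existing edges; "d" is the first miss.
So 9 − 7 = 2 new nodes.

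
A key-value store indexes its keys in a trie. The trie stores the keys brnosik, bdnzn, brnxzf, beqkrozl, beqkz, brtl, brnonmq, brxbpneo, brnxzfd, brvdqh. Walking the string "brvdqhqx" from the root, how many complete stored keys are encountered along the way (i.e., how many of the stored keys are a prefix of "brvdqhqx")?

Traverse "brvdqhqx" character by character; count nodes along the way that are marked as word ends.
Prefixes of the query that are stored words: "brvdqh"
Count: 1

1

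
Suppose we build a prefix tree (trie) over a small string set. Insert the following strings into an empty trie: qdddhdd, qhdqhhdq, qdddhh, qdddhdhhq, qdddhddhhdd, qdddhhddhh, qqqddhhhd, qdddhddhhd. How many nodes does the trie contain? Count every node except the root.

34

Trie structure (* marks end of a word):
(root)
└─ q
   ├─ d
   │  └─ d
   │     └─ d
   │        └─ h
   │           ├─ d
   │           │  ├─ d *
   │           │  │  └─ h
   │           │  │     └─ h
   │           │  │        └─ d *
   │           │  │           └─ d *
   │           │  └─ h
   │           │     └─ h
   │           │        └─ q *
   │           └─ h *
   │              └─ d
   │                 └─ d
   │                    └─ h
   │                       └─ h *
   ├─ h
   │  └─ d
   │     └─ q
   │        └─ h
   │           └─ h
   │              └─ d
   │                 └─ q *
   └─ q
      └─ q
         └─ d
            └─ d
               └─ h
                  └─ h
                     └─ h
                        └─ d *
Counting every labelled node above: 34.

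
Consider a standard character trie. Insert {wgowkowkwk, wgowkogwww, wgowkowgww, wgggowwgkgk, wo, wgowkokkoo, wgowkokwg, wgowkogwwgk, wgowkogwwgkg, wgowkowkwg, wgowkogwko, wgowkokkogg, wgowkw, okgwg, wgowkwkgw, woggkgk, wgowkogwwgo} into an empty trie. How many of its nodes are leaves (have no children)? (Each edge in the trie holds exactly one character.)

A leaf is a node with no children — equivalently, the end of a word that is not a proper prefix of any other stored word.
Those words: "okgwg", "wgggowwgkgk", "wgowkogwko", "wgowkogwwgkg", "wgowkogwwgo", "wgowkogwww", "wgowkokkogg", "wgowkokkoo", "wgowkokwg", "wgowkowgww", "wgowkowkwg", "wgowkowkwk", "wgowkwkgw", "woggkgk"
Leaf count: 14

14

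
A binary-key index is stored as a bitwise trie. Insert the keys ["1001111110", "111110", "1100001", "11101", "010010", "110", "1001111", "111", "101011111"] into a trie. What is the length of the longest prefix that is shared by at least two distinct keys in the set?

The deepest shared node is where two words last agree before diverging.
e.g. "1001111" and "1001111110" share the prefix "1001111" of length 7; no pair shares a longer one.
Longest shared-prefix length: 7

7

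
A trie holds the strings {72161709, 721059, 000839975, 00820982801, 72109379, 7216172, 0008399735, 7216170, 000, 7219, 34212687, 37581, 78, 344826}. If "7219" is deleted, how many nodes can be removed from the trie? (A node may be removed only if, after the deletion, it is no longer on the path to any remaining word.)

1

A node on "7219"'s path can go only if nothing else ends at it or branches off below it.
The suffix "9" (1 node) is used only by "7219"; the node for "721" still has the child "6", so pruning stops there.
Nodes removed: 1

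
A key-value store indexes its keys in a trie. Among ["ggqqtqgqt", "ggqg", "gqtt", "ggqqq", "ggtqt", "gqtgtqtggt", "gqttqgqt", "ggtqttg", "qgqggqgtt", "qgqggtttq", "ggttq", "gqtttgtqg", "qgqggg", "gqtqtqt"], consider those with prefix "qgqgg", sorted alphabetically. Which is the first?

qgqggg

DFS of the "qgqgg" subtree visits, in order: "qgqggg", "qgqggqgtt", "qgqggtttq"
Position 1: qgqggg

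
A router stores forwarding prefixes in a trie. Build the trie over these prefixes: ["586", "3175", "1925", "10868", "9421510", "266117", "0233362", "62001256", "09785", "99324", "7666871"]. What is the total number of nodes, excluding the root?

58

Count nodes per top-level branch (shared prefixes stored once):
  '0'-branch (0233362, 09785): 11 nodes
  '1'-branch (10868, 1925): 8 nodes
  '2'-branch (266117): 6 nodes
  '3'-branch (3175): 4 nodes
  '5'-branch (586): 3 nodes
  '6'-branch (62001256): 8 nodes
  '7'-branch (7666871): 7 nodes
  '9'-branch (9421510, 99324): 11 nodes
Sum: 58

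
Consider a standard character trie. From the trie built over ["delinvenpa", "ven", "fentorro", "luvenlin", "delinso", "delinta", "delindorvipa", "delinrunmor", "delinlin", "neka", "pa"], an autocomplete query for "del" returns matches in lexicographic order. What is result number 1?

delindorvipa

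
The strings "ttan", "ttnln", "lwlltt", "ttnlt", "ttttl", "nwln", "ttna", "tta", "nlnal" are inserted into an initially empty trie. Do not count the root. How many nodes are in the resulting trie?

Trie structure (* marks end of a word):
(root)
├─ l
│  └─ w
│     └─ l
│        └─ l
│           └─ t
│              └─ t *
├─ n
│  ├─ l
│  │  └─ n
│  │     └─ a
│  │        └─ l *
│  └─ w
│     └─ l
│        └─ n *
└─ t
   └─ t
      ├─ a *
      │  └─ n *
      ├─ n
      │  ├─ a *
      │  └─ l
      │     ├─ n *
      │     └─ t *
      └─ t
         └─ t
            └─ l *
Counting every labelled node above: 26.

26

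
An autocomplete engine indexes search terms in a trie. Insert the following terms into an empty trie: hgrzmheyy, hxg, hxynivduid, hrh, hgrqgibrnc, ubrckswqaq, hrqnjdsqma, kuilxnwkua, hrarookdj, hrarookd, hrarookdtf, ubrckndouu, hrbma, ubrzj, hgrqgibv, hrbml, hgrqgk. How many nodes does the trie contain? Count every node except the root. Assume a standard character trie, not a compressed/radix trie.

Count nodes per top-level branch (shared prefixes stored once):
  'h'-branch (hgrqgibrnc, hgrqgibv, hgrqgk, hgrzmheyy, hrarookd, hrarookdj, hrarookdtf, hrbma, hrbml, hrh, hrqnjdsqma, hxg, hxynivduid): 51 nodes
  'k'-branch (kuilxnwkua): 10 nodes
  'u'-branch (ubrckndouu, ubrckswqaq, ubrzj): 17 nodes
Sum: 78

78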